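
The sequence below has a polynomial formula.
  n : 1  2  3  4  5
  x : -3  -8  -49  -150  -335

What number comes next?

-628

-5, -41, -101, -185
-36, -60, -84
-24, -24
Constant third difference = -24, so extend:
-84 − 24 = -108;  -185 − 108 = -293;  -335 − 293 = -628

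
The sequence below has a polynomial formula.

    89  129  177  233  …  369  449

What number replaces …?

297

Using the first 4 terms:
40, 48, 56
8, 8
Constant second difference = 8.
Extend forward: 56 + 8 = 64;  233 + 64 = 297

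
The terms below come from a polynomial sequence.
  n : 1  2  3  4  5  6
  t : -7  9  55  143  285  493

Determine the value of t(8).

1155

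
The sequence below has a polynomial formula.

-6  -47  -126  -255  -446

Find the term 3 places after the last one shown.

-1511

D1: -41, -79, -129, -191
D2: -38, -50, -62
D3: -12, -12
The third differences are constant (-12).
-62 − 12 = -74;  -191 − 74 = -265;  -446 − 265 = -711
-74 − 12 = -86;  -265 − 86 = -351;  -711 − 351 = -1062
-86 − 12 = -98;  -351 − 98 = -449;  -1062 − 449 = -1511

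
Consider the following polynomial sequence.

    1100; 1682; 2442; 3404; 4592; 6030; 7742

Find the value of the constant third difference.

24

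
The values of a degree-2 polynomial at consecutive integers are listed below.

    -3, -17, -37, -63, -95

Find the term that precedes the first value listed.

5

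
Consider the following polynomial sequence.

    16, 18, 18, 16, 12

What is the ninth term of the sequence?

-24

D1: 2, 0, -2, -4
D2: -2, -2, -2
The second differences are constant (-2).
-4 − 2 = -6;  12 − 6 = 6
-6 − 2 = -8;  6 − 8 = -2
-8 − 2 = -10;  -2 − 10 = -12
-10 − 2 = -12;  -12 − 12 = -24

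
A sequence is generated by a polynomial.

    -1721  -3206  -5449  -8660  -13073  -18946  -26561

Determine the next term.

-1485  -2243  -3211  -4413  -5873  -7615
-758  -968  -1202  -1460  -1742
-210  -234  -258  -282
-24  -24  -24
The fourth differences are constant (-24).
-282 − 24 = -306;  -1742 − 306 = -2048;  -7615 − 2048 = -9663;  -26561 − 9663 = -36224

-36224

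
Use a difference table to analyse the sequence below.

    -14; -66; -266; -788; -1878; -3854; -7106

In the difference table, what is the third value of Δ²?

Δ: -52, -200, -522, -1090, -1976, -3252
Δ²: -148, -322, -568, -886, -1276
Δ³: -174, -246, -318, -390
Δ⁴: -72, -72, -72

-568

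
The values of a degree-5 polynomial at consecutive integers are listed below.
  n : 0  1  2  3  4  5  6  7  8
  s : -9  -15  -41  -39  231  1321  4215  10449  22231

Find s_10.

Δ: -6, -26, 2, 270, 1090, 2894, 6234, 11782
Δ²: -20, 28, 268, 820, 1804, 3340, 5548
Δ³: 48, 240, 552, 984, 1536, 2208
Δ⁴: 192, 312, 432, 552, 672
Δ⁵: 120, 120, 120, 120
The fifth differences are constant (120).
672 + 120 = 792;  2208 + 792 = 3000;  5548 + 3000 = 8548;  11782 + 8548 = 20330;  22231 + 20330 = 42561
792 + 120 = 912;  3000 + 912 = 3912;  8548 + 3912 = 12460;  20330 + 12460 = 32790;  42561 + 32790 = 75351

75351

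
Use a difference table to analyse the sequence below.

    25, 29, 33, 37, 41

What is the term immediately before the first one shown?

21

4, 4, 4, 4
The first differences are constant at 4.
Work back: 25 − 4 = 21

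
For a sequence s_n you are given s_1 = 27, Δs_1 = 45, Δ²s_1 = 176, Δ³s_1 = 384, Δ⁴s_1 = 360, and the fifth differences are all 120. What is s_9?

58739

Build the table forward from the leading diagonal:
Fifth differences: 120, 120, 120, 120, 120, 120, 120, 120, 120
Fourth differences: 360, 480, 600, 720, 840, 960, 1080, 1200, 1320
Third differences: 384, 744, 1224, 1824, 2544, 3384, 4344, 5424, 6624
Second differences: 176, 560, 1304, 2528, 4352, 6896, 10280, 14624, 20048
First differences: 45, 221, 781, 2085, 4613, 8965, 15861, 26141, 40765
s: 27, 72, 293, 1074, 3159, 7772, 16737, 32598, 58739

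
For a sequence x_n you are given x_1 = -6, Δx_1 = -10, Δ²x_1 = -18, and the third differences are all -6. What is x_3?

Build the table forward from the leading diagonal:
Third differences: -6, -6, -6
Second differences: -18, -24, -30
First differences: -10, -28, -52
x: -6, -16, -44

-44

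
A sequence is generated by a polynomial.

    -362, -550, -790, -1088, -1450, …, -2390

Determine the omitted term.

-1882

Using the first 5 terms:
-188  -240  -298  -362
-52  -58  -64
-6  -6
Constant third difference = -6.
Extend forward: -64 − 6 = -70;  -362 − 70 = -432;  -1450 − 432 = -1882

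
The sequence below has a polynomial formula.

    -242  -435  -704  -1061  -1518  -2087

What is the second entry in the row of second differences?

-88

First differences: -193, -269, -357, -457, -569
Second differences: -76, -88, -100, -112
Third differences: -12, -12, -12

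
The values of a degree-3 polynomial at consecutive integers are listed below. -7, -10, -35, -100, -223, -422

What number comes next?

-715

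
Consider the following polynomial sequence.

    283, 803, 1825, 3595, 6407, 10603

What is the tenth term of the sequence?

520  1022  1770  2812  4196
502  748  1042  1384
246  294  342
48  48
Fourth differences constant at 48.
342 + 48 = 390;  1384 + 390 = 1774;  4196 + 1774 = 5970;  10603 + 5970 = 16573
390 + 48 = 438;  1774 + 438 = 2212;  5970 + 2212 = 8182;  16573 + 8182 = 24755
438 + 48 = 486;  2212 + 486 = 2698;  8182 + 2698 = 10880;  24755 + 10880 = 35635
486 + 48 = 534;  2698 + 534 = 3232;  10880 + 3232 = 14112;  35635 + 14112 = 49747

49747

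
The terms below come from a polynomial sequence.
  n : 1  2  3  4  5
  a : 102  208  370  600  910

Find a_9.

Δ: 106, 162, 230, 310
Δ²: 56, 68, 80
Δ³: 12, 12
Third differences constant at 12.
80 + 12 = 92;  310 + 92 = 402;  910 + 402 = 1312
92 + 12 = 104;  402 + 104 = 506;  1312 + 506 = 1818
104 + 12 = 116;  506 + 116 = 622;  1818 + 622 = 2440
116 + 12 = 128;  622 + 128 = 750;  2440 + 750 = 3190

3190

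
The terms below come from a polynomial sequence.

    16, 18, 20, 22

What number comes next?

Δ: 2  2  2
Constant first difference = 2, so extend:
22 + 2 = 24

24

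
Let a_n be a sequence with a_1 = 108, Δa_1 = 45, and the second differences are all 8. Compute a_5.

336

Build the table forward from the leading diagonal:
Second differences: 8, 8, 8, 8, 8
First differences: 45, 53, 61, 69, 77
a: 108, 153, 206, 267, 336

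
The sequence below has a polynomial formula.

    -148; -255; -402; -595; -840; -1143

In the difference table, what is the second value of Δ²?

Δ: -107, -147, -193, -245, -303
Δ²: -40, -46, -52, -58
Δ³: -6, -6, -6

-46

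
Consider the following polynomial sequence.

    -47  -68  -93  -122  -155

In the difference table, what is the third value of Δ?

D1: -21, -25, -29, -33
D2: -4, -4, -4

-29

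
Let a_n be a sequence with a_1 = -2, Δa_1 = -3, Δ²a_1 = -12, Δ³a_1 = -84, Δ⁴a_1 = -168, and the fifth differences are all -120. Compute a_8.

Build the table forward from the leading diagonal:
Δ⁵: -120, -120, -120, -120, -120, -120, -120, -120
Δ⁴: -168, -288, -408, -528, -648, -768, -888, -1008
Δ³: -84, -252, -540, -948, -1476, -2124, -2892, -3780
Δ²: -12, -96, -348, -888, -1836, -3312, -5436, -8328
Δ: -3, -15, -111, -459, -1347, -3183, -6495, -11931
a: -2, -5, -20, -131, -590, -1937, -5120, -11615

-11615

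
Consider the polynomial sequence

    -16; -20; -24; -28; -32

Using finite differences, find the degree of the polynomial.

1

First differences: -4, -4, -4, -4
The first differences are constant, so the polynomial has degree 1.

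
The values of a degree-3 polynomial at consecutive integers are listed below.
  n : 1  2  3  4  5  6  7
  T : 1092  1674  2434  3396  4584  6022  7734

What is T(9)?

12076

D1: 582, 760, 962, 1188, 1438, 1712
D2: 178, 202, 226, 250, 274
D3: 24, 24, 24, 24
The third differences are constant (24).
274 + 24 = 298;  1712 + 298 = 2010;  7734 + 2010 = 9744
298 + 24 = 322;  2010 + 322 = 2332;  9744 + 2332 = 12076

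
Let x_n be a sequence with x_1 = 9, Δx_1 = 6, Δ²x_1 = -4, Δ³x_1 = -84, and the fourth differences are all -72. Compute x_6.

Build the table forward from the leading diagonal:
Δ⁴: -72  -72  -72  -72  -72  -72
Δ³: -84  -156  -228  -300  -372  -444
Δ²: -4  -88  -244  -472  -772  -1144
Δ: 6  2  -86  -330  -802  -1574
x: 9  15  17  -69  -399  -1201

-1201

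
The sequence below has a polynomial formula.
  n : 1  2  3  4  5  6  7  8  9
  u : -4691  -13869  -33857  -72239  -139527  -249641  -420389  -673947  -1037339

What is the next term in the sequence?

-1542917

Δ: -9178 , -19988 , -38382 , -67288 , -110114 , -170748 , -253558 , -363392
Δ²: -10810 , -18394 , -28906 , -42826 , -60634 , -82810 , -109834
Δ³: -7584 , -10512 , -13920 , -17808 , -22176 , -27024
Δ⁴: -2928 , -3408 , -3888 , -4368 , -4848
Δ⁵: -480 , -480 , -480 , -480
The fifth differences are constant (-480).
-4848 − 480 = -5328;  -27024 − 5328 = -32352;  -109834 − 32352 = -142186;  -363392 − 142186 = -505578;  -1037339 − 505578 = -1542917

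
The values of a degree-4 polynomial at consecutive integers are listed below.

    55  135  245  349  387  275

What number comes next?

-95

Δ: 80 , 110 , 104 , 38 , -112
Δ²: 30 , -6 , -66 , -150
Δ³: -36 , -60 , -84
Δ⁴: -24 , -24
The fourth differences are constant (-24).
-84 − 24 = -108;  -150 − 108 = -258;  -112 − 258 = -370;  275 − 370 = -95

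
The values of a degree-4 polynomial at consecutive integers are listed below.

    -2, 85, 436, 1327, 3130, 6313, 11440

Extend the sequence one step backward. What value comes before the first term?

-5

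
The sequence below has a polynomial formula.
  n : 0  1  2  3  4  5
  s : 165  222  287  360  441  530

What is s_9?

First differences: 57, 65, 73, 81, 89
Second differences: 8, 8, 8, 8
Second differences constant at 8.
89 + 8 = 97;  530 + 97 = 627
97 + 8 = 105;  627 + 105 = 732
105 + 8 = 113;  732 + 113 = 845
113 + 8 = 121;  845 + 121 = 966

966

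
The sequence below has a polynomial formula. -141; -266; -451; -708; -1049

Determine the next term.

Δ: -125 , -185 , -257 , -341
Δ²: -60 , -72 , -84
Δ³: -12 , -12
Third differences constant at -12.
-84 − 12 = -96;  -341 − 96 = -437;  -1049 − 437 = -1486

-1486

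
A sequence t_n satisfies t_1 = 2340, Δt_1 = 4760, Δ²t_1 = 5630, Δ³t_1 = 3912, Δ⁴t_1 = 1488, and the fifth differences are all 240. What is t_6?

Build the table forward from the leading diagonal:
Fifth differences: 240  240  240  240  240  240
Fourth differences: 1488  1728  1968  2208  2448  2688
Third differences: 3912  5400  7128  9096  11304  13752
Second differences: 5630  9542  14942  22070  31166  42470
First differences: 4760  10390  19932  34874  56944  88110
t: 2340  7100  17490  37422  72296  129240

129240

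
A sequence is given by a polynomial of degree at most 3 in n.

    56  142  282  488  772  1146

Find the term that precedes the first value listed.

D1: 86  140  206  284  374
D2: 54  66  78  90
D3: 12  12  12
The third differences are constant at 12.
Work back: 54 − 12 = 42;  86 − 42 = 44;  56 − 44 = 12

12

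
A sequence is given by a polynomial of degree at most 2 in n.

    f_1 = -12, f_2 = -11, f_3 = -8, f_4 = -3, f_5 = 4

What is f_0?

Δ: 1  3  5  7
Δ²: 2  2  2
The second differences are constant at 2.
Work back: 1 − 2 = -1;  -12 + 1 = -11

-11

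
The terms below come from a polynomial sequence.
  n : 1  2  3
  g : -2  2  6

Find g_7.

22

Δ: 4  4
First differences constant at 4.
6 + 4 = 10
10 + 4 = 14
14 + 4 = 18
18 + 4 = 22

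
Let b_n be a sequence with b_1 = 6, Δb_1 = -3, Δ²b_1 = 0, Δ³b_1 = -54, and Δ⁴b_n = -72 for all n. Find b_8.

Build the table forward from the leading diagonal:
Fourth differences: -72  -72  -72  -72  -72  -72  -72  -72
Third differences: -54  -126  -198  -270  -342  -414  -486  -558
Second differences: 0  -54  -180  -378  -648  -990  -1404  -1890
First differences: -3  -3  -57  -237  -615  -1263  -2253  -3657
b: 6  3  0  -57  -294  -909  -2172  -4425

-4425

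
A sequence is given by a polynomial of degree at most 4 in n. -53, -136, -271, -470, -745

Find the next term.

-1108

-83 , -135 , -199 , -275
-52 , -64 , -76
-12 , -12
Constant third difference = -12, so extend:
-76 − 12 = -88;  -275 − 88 = -363;  -745 − 363 = -1108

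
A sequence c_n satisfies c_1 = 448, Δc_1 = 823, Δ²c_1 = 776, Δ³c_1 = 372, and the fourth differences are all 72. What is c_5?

9956

Build the table forward from the leading diagonal:
D4: 72, 72, 72, 72, 72
D3: 372, 444, 516, 588, 660
D2: 776, 1148, 1592, 2108, 2696
D1: 823, 1599, 2747, 4339, 6447
c: 448, 1271, 2870, 5617, 9956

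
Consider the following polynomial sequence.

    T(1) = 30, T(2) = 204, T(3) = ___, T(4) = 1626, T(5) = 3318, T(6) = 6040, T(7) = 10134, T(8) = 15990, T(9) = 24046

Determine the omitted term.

Using the last 6 terms:
D1: 1692, 2722, 4094, 5856, 8056
D2: 1030, 1372, 1762, 2200
D3: 342, 390, 438
D4: 48, 48
Constant fourth difference = 48.
Extend backward: 342 − 48 = 294;  1030 − 294 = 736;  1692 − 736 = 956;  1626 − 956 = 670

670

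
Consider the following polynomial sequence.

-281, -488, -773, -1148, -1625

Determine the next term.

-2216

First differences: -207 , -285 , -375 , -477
Second differences: -78 , -90 , -102
Third differences: -12 , -12
Constant third difference = -12, so extend:
-102 − 12 = -114;  -477 − 114 = -591;  -1625 − 591 = -2216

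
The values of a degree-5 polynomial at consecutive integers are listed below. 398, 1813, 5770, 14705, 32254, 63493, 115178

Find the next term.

Δ: 1415, 3957, 8935, 17549, 31239, 51685
Δ²: 2542, 4978, 8614, 13690, 20446
Δ³: 2436, 3636, 5076, 6756
Δ⁴: 1200, 1440, 1680
Δ⁵: 240, 240
Fifth differences constant at 240.
1680 + 240 = 1920;  6756 + 1920 = 8676;  20446 + 8676 = 29122;  51685 + 29122 = 80807;  115178 + 80807 = 195985

195985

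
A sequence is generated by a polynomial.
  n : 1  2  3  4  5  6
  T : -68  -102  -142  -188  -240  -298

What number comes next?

Δ: -34  -40  -46  -52  -58
Δ²: -6  -6  -6  -6
The second differences are constant (-6).
-58 − 6 = -64;  -298 − 64 = -362

-362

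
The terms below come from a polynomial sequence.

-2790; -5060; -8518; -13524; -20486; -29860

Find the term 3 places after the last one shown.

-77734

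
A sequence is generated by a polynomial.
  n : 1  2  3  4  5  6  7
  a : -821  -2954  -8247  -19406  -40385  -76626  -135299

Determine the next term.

-225542

D1: -2133, -5293, -11159, -20979, -36241, -58673
D2: -3160, -5866, -9820, -15262, -22432
D3: -2706, -3954, -5442, -7170
D4: -1248, -1488, -1728
D5: -240, -240
Constant fifth difference = -240, so extend:
-1728 − 240 = -1968;  -7170 − 1968 = -9138;  -22432 − 9138 = -31570;  -58673 − 31570 = -90243;  -135299 − 90243 = -225542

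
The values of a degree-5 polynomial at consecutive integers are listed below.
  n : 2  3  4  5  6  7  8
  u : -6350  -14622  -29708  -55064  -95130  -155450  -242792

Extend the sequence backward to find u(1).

First differences: -8272  -15086  -25356  -40066  -60320  -87342
Second differences: -6814  -10270  -14710  -20254  -27022
Third differences: -3456  -4440  -5544  -6768
Fourth differences: -984  -1104  -1224
Fifth differences: -120  -120
The fifth differences are constant at -120.
Work back: -984 + 120 = -864;  -3456 + 864 = -2592;  -6814 + 2592 = -4222;  -8272 + 4222 = -4050;  -6350 + 4050 = -2300

-2300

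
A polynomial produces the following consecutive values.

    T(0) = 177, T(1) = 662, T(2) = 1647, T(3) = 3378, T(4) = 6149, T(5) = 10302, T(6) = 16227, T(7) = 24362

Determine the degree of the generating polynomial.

4

Δ: 485, 985, 1731, 2771, 4153, 5925, 8135
Δ²: 500, 746, 1040, 1382, 1772, 2210
Δ³: 246, 294, 342, 390, 438
Δ⁴: 48, 48, 48, 48
The fourth differences are constant, so the polynomial has degree 4.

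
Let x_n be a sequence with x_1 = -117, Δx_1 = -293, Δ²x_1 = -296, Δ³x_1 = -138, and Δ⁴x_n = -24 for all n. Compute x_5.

-3641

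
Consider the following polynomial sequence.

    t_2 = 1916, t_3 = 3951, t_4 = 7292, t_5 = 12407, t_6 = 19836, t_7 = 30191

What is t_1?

791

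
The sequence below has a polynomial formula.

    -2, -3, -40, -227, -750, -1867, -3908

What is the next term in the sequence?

-1 , -37 , -187 , -523 , -1117 , -2041
-36 , -150 , -336 , -594 , -924
-114 , -186 , -258 , -330
-72 , -72 , -72
The fourth differences are constant (-72).
-330 − 72 = -402;  -924 − 402 = -1326;  -2041 − 1326 = -3367;  -3908 − 3367 = -7275

-7275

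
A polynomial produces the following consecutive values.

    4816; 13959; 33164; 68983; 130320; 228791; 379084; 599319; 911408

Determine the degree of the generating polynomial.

5

9143, 19205, 35819, 61337, 98471, 150293, 220235, 312089
10062, 16614, 25518, 37134, 51822, 69942, 91854
6552, 8904, 11616, 14688, 18120, 21912
2352, 2712, 3072, 3432, 3792
360, 360, 360, 360
The fifth differences are constant, so the polynomial has degree 5.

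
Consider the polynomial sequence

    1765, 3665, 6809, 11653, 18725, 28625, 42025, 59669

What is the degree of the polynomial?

Δ: 1900, 3144, 4844, 7072, 9900, 13400, 17644
Δ²: 1244, 1700, 2228, 2828, 3500, 4244
Δ³: 456, 528, 600, 672, 744
Δ⁴: 72, 72, 72, 72
The fourth differences are constant, so the polynomial has degree 4.

4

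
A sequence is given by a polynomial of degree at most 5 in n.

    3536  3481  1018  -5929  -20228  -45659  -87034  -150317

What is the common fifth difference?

-120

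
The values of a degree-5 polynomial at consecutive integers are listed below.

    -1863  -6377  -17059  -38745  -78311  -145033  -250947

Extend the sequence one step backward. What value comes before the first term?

-361

Δ: -4514  -10682  -21686  -39566  -66722  -105914
Δ²: -6168  -11004  -17880  -27156  -39192
Δ³: -4836  -6876  -9276  -12036
Δ⁴: -2040  -2400  -2760
Δ⁵: -360  -360
The fifth differences are constant at -360.
Work back: -2040 + 360 = -1680;  -4836 + 1680 = -3156;  -6168 + 3156 = -3012;  -4514 + 3012 = -1502;  -1863 + 1502 = -361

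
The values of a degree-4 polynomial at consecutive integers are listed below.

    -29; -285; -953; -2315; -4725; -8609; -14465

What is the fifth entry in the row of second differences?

-1972

Δ: -256, -668, -1362, -2410, -3884, -5856
Δ²: -412, -694, -1048, -1474, -1972
Δ³: -282, -354, -426, -498
Δ⁴: -72, -72, -72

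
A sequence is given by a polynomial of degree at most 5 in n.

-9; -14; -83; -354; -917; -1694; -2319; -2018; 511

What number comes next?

First differences: -5, -69, -271, -563, -777, -625, 301, 2529
Second differences: -64, -202, -292, -214, 152, 926, 2228
Third differences: -138, -90, 78, 366, 774, 1302
Fourth differences: 48, 168, 288, 408, 528
Fifth differences: 120, 120, 120, 120
Constant fifth difference = 120, so extend:
528 + 120 = 648;  1302 + 648 = 1950;  2228 + 1950 = 4178;  2529 + 4178 = 6707;  511 + 6707 = 7218

7218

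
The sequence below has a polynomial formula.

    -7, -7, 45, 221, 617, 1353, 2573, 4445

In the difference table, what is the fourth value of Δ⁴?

24

First differences: 0, 52, 176, 396, 736, 1220, 1872
Second differences: 52, 124, 220, 340, 484, 652
Third differences: 72, 96, 120, 144, 168
Fourth differences: 24, 24, 24, 24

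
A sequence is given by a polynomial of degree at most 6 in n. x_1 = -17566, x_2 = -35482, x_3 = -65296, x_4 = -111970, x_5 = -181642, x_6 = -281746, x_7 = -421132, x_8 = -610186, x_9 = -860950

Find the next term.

-1187242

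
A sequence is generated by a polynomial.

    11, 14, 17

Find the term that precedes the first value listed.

D1: 3  3
The first differences are constant at 3.
Work back: 11 − 3 = 8

8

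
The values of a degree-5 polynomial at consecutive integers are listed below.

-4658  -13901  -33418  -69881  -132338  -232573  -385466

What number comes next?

-609353

-9243 , -19517 , -36463 , -62457 , -100235 , -152893
-10274 , -16946 , -25994 , -37778 , -52658
-6672 , -9048 , -11784 , -14880
-2376 , -2736 , -3096
-360 , -360
The fifth differences are constant (-360).
-3096 − 360 = -3456;  -14880 − 3456 = -18336;  -52658 − 18336 = -70994;  -152893 − 70994 = -223887;  -385466 − 223887 = -609353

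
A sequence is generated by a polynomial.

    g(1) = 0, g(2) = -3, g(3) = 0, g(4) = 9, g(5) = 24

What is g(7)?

72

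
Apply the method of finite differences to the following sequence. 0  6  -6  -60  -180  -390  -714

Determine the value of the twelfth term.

-4884

D1: 6  -12  -54  -120  -210  -324
D2: -18  -42  -66  -90  -114
D3: -24  -24  -24  -24
Third differences constant at -24.
-114 − 24 = -138;  -324 − 138 = -462;  -714 − 462 = -1176
-138 − 24 = -162;  -462 − 162 = -624;  -1176 − 624 = -1800
-162 − 24 = -186;  -624 − 186 = -810;  -1800 − 810 = -2610
-186 − 24 = -210;  -810 − 210 = -1020;  -2610 − 1020 = -3630
-210 − 24 = -234;  -1020 − 234 = -1254;  -3630 − 1254 = -4884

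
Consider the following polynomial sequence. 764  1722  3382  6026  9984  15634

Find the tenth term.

First differences: 958 , 1660 , 2644 , 3958 , 5650
Second differences: 702 , 984 , 1314 , 1692
Third differences: 282 , 330 , 378
Fourth differences: 48 , 48
The fourth differences are constant (48).
378 + 48 = 426;  1692 + 426 = 2118;  5650 + 2118 = 7768;  15634 + 7768 = 23402
426 + 48 = 474;  2118 + 474 = 2592;  7768 + 2592 = 10360;  23402 + 10360 = 33762
474 + 48 = 522;  2592 + 522 = 3114;  10360 + 3114 = 13474;  33762 + 13474 = 47236
522 + 48 = 570;  3114 + 570 = 3684;  13474 + 3684 = 17158;  47236 + 17158 = 64394

64394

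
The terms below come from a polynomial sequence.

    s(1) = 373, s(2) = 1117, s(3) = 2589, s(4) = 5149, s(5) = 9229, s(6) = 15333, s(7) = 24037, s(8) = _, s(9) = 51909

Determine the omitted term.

35989

Using the first 7 terms:
D1: 744, 1472, 2560, 4080, 6104, 8704
D2: 728, 1088, 1520, 2024, 2600
D3: 360, 432, 504, 576
D4: 72, 72, 72
Constant fourth difference = 72.
Extend forward: 576 + 72 = 648;  2600 + 648 = 3248;  8704 + 3248 = 11952;  24037 + 11952 = 35989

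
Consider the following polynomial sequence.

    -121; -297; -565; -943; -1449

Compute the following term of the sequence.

Δ: -176, -268, -378, -506
Δ²: -92, -110, -128
Δ³: -18, -18
Constant third difference = -18, so extend:
-128 − 18 = -146;  -506 − 146 = -652;  -1449 − 652 = -2101

-2101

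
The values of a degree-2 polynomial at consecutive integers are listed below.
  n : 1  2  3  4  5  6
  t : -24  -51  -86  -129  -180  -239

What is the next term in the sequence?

-306

D1: -27 , -35 , -43 , -51 , -59
D2: -8 , -8 , -8 , -8
Second differences constant at -8.
-59 − 8 = -67;  -239 − 67 = -306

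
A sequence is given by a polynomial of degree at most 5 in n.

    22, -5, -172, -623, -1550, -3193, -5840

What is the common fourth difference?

-48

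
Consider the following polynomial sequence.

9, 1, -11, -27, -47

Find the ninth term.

-167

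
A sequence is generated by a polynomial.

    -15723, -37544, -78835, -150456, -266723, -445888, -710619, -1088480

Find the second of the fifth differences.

-480

D1: -21821, -41291, -71621, -116267, -179165, -264731, -377861
D2: -19470, -30330, -44646, -62898, -85566, -113130
D3: -10860, -14316, -18252, -22668, -27564
D4: -3456, -3936, -4416, -4896
D5: -480, -480, -480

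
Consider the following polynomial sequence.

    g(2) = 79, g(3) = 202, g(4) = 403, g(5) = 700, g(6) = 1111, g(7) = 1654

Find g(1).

16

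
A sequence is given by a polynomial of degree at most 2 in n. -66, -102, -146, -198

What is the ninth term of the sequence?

-578

-36, -44, -52
-8, -8
The second differences are constant (-8).
-52 − 8 = -60;  -198 − 60 = -258
-60 − 8 = -68;  -258 − 68 = -326
-68 − 8 = -76;  -326 − 76 = -402
-76 − 8 = -84;  -402 − 84 = -486
-84 − 8 = -92;  -486 − 92 = -578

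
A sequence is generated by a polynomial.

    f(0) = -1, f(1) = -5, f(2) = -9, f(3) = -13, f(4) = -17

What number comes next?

-21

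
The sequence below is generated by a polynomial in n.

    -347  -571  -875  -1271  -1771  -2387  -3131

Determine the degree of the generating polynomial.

First differences: -224, -304, -396, -500, -616, -744
Second differences: -80, -92, -104, -116, -128
Third differences: -12, -12, -12, -12
The third differences are constant, so the polynomial has degree 3.

3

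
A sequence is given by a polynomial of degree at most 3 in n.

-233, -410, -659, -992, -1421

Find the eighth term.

Δ: -177, -249, -333, -429
Δ²: -72, -84, -96
Δ³: -12, -12
Third differences constant at -12.
-96 − 12 = -108;  -429 − 108 = -537;  -1421 − 537 = -1958
-108 − 12 = -120;  -537 − 120 = -657;  -1958 − 657 = -2615
-120 − 12 = -132;  -657 − 132 = -789;  -2615 − 789 = -3404

-3404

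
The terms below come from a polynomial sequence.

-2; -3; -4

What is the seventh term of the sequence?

D1: -1, -1
First differences constant at -1.
-4 − 1 = -5
-5 − 1 = -6
-6 − 1 = -7
-7 − 1 = -8

-8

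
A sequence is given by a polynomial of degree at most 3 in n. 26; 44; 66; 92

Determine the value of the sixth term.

First differences: 18 , 22 , 26
Second differences: 4 , 4
The second differences are constant (4).
26 + 4 = 30;  92 + 30 = 122
30 + 4 = 34;  122 + 34 = 156

156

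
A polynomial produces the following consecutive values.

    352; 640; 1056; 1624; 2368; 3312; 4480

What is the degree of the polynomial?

Δ: 288, 416, 568, 744, 944, 1168
Δ²: 128, 152, 176, 200, 224
Δ³: 24, 24, 24, 24
The third differences are constant, so the polynomial has degree 3.

3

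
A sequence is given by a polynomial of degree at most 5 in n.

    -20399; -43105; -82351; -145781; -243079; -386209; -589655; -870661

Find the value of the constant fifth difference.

Δ: -22706, -39246, -63430, -97298, -143130, -203446, -281006
Δ²: -16540, -24184, -33868, -45832, -60316, -77560
Δ³: -7644, -9684, -11964, -14484, -17244
Δ⁴: -2040, -2280, -2520, -2760
Δ⁵: -240, -240, -240

-240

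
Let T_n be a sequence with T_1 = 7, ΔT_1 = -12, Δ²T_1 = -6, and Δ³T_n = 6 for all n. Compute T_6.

-53

Build the table forward from the leading diagonal:
D3: 6  6  6  6  6  6
D2: -6  0  6  12  18  24
D1: -12  -18  -18  -12  0  18
T: 7  -5  -23  -41  -53  -53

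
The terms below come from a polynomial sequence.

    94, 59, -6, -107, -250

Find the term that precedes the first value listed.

First differences: -35  -65  -101  -143
Second differences: -30  -36  -42
Third differences: -6  -6
The third differences are constant at -6.
Work back: -30 + 6 = -24;  -35 + 24 = -11;  94 + 11 = 105

105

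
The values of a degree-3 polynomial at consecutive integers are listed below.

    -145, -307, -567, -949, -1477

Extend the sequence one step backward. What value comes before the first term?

-57

Δ: -162, -260, -382, -528
Δ²: -98, -122, -146
Δ³: -24, -24
The third differences are constant at -24.
Work back: -98 + 24 = -74;  -162 + 74 = -88;  -145 + 88 = -57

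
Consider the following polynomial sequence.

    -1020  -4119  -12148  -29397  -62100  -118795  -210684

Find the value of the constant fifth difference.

-360

Δ: -3099, -8029, -17249, -32703, -56695, -91889
Δ²: -4930, -9220, -15454, -23992, -35194
Δ³: -4290, -6234, -8538, -11202
Δ⁴: -1944, -2304, -2664
Δ⁵: -360, -360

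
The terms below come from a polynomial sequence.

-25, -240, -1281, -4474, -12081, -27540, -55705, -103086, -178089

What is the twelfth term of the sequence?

-686370

D1: -215, -1041, -3193, -7607, -15459, -28165, -47381, -75003
D2: -826, -2152, -4414, -7852, -12706, -19216, -27622
D3: -1326, -2262, -3438, -4854, -6510, -8406
D4: -936, -1176, -1416, -1656, -1896
D5: -240, -240, -240, -240
Fifth differences constant at -240.
-1896 − 240 = -2136;  -8406 − 2136 = -10542;  -27622 − 10542 = -38164;  -75003 − 38164 = -113167;  -178089 − 113167 = -291256
-2136 − 240 = -2376;  -10542 − 2376 = -12918;  -38164 − 12918 = -51082;  -113167 − 51082 = -164249;  -291256 − 164249 = -455505
-2376 − 240 = -2616;  -12918 − 2616 = -15534;  -51082 − 15534 = -66616;  -164249 − 66616 = -230865;  -455505 − 230865 = -686370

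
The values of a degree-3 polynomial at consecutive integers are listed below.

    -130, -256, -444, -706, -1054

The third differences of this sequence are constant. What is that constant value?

-12

First differences: -126, -188, -262, -348
Second differences: -62, -74, -86
Third differences: -12, -12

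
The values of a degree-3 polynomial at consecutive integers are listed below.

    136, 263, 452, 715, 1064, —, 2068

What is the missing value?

1511

Using the first 5 terms:
Δ: 127  189  263  349
Δ²: 62  74  86
Δ³: 12  12
Constant third difference = 12.
Extend forward: 86 + 12 = 98;  349 + 98 = 447;  1064 + 447 = 1511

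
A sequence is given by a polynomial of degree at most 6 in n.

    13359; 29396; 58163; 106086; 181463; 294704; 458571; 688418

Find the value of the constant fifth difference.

D1: 16037, 28767, 47923, 75377, 113241, 163867, 229847
D2: 12730, 19156, 27454, 37864, 50626, 65980
D3: 6426, 8298, 10410, 12762, 15354
D4: 1872, 2112, 2352, 2592
D5: 240, 240, 240

240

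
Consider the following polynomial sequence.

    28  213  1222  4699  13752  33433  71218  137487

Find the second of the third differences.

3108

Δ: 185, 1009, 3477, 9053, 19681, 37785, 66269
Δ²: 824, 2468, 5576, 10628, 18104, 28484
Δ³: 1644, 3108, 5052, 7476, 10380
Δ⁴: 1464, 1944, 2424, 2904
Δ⁵: 480, 480, 480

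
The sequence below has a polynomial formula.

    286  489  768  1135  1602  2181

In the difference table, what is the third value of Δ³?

First differences: 203, 279, 367, 467, 579
Second differences: 76, 88, 100, 112
Third differences: 12, 12, 12

12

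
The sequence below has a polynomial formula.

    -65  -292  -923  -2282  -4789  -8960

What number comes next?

-15407

-227 , -631 , -1359 , -2507 , -4171
-404 , -728 , -1148 , -1664
-324 , -420 , -516
-96 , -96
Constant fourth difference = -96, so extend:
-516 − 96 = -612;  -1664 − 612 = -2276;  -4171 − 2276 = -6447;  -8960 − 6447 = -15407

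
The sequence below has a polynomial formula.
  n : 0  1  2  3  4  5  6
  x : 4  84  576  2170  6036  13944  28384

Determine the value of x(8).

First differences: 80, 492, 1594, 3866, 7908, 14440
Second differences: 412, 1102, 2272, 4042, 6532
Third differences: 690, 1170, 1770, 2490
Fourth differences: 480, 600, 720
Fifth differences: 120, 120
Constant fifth difference = 120, so extend:
720 + 120 = 840;  2490 + 840 = 3330;  6532 + 3330 = 9862;  14440 + 9862 = 24302;  28384 + 24302 = 52686
840 + 120 = 960;  3330 + 960 = 4290;  9862 + 4290 = 14152;  24302 + 14152 = 38454;  52686 + 38454 = 91140

91140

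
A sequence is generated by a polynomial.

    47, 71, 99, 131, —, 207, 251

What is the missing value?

167

Using the first 4 terms:
First differences: 24, 28, 32
Second differences: 4, 4
Constant second difference = 4.
Extend forward: 32 + 4 = 36;  131 + 36 = 167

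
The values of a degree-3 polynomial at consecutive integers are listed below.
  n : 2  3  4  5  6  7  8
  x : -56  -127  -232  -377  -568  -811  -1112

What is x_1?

-13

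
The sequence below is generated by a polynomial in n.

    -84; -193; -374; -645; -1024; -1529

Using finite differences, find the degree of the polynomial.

3

Δ: -109, -181, -271, -379, -505
Δ²: -72, -90, -108, -126
Δ³: -18, -18, -18
The third differences are constant, so the polynomial has degree 3.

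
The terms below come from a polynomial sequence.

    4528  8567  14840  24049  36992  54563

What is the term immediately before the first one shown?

First differences: 4039, 6273, 9209, 12943, 17571
Second differences: 2234, 2936, 3734, 4628
Third differences: 702, 798, 894
Fourth differences: 96, 96
The fourth differences are constant at 96.
Work back: 702 − 96 = 606;  2234 − 606 = 1628;  4039 − 1628 = 2411;  4528 − 2411 = 2117

2117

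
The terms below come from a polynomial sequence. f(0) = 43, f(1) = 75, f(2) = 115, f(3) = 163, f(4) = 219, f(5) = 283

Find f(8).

523

D1: 32  40  48  56  64
D2: 8  8  8  8
The second differences are constant (8).
64 + 8 = 72;  283 + 72 = 355
72 + 8 = 80;  355 + 80 = 435
80 + 8 = 88;  435 + 88 = 523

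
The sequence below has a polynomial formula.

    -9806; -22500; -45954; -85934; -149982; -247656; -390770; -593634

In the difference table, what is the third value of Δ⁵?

First differences: -12694, -23454, -39980, -64048, -97674, -143114, -202864
Second differences: -10760, -16526, -24068, -33626, -45440, -59750
Third differences: -5766, -7542, -9558, -11814, -14310
Fourth differences: -1776, -2016, -2256, -2496
Fifth differences: -240, -240, -240

-240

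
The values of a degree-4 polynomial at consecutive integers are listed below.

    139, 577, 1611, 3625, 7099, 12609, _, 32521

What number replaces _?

20827

Using the first 6 terms:
First differences: 438  1034  2014  3474  5510
Second differences: 596  980  1460  2036
Third differences: 384  480  576
Fourth differences: 96  96
Constant fourth difference = 96.
Extend forward: 576 + 96 = 672;  2036 + 672 = 2708;  5510 + 2708 = 8218;  12609 + 8218 = 20827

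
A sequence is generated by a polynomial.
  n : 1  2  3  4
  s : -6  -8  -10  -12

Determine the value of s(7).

D1: -2, -2, -2
The first differences are constant (-2).
-12 − 2 = -14
-14 − 2 = -16
-16 − 2 = -18

-18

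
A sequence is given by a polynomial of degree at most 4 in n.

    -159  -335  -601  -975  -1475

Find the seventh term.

-2925

D1: -176, -266, -374, -500
D2: -90, -108, -126
D3: -18, -18
The third differences are constant (-18).
-126 − 18 = -144;  -500 − 144 = -644;  -1475 − 644 = -2119
-144 − 18 = -162;  -644 − 162 = -806;  -2119 − 806 = -2925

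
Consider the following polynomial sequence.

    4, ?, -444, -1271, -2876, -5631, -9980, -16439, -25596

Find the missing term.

-95

Using the last 7 terms:
First differences: -827  -1605  -2755  -4349  -6459  -9157
Second differences: -778  -1150  -1594  -2110  -2698
Third differences: -372  -444  -516  -588
Fourth differences: -72  -72  -72
Constant fourth difference = -72.
Extend backward: -372 + 72 = -300;  -778 + 300 = -478;  -827 + 478 = -349;  -444 + 349 = -95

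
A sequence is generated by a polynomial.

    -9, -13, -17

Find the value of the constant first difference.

-4

D1: -4, -4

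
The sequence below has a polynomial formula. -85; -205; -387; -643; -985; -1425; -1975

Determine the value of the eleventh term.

-5515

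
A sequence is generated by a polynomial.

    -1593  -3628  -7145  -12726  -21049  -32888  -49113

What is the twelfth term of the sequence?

First differences: -2035, -3517, -5581, -8323, -11839, -16225
Second differences: -1482, -2064, -2742, -3516, -4386
Third differences: -582, -678, -774, -870
Fourth differences: -96, -96, -96
Constant fourth difference = -96, so extend:
-870 − 96 = -966;  -4386 − 966 = -5352;  -16225 − 5352 = -21577;  -49113 − 21577 = -70690
-966 − 96 = -1062;  -5352 − 1062 = -6414;  -21577 − 6414 = -27991;  -70690 − 27991 = -98681
-1062 − 96 = -1158;  -6414 − 1158 = -7572;  -27991 − 7572 = -35563;  -98681 − 35563 = -134244
-1158 − 96 = -1254;  -7572 − 1254 = -8826;  -35563 − 8826 = -44389;  -134244 − 44389 = -178633
-1254 − 96 = -1350;  -8826 − 1350 = -10176;  -44389 − 10176 = -54565;  -178633 − 54565 = -233198

-233198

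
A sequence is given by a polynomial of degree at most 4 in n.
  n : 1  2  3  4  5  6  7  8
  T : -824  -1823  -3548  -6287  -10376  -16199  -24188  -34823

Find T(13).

-147848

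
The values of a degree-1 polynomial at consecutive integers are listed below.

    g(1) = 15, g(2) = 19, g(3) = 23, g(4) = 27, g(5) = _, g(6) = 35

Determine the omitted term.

31

Using the first 4 terms:
4, 4, 4
Constant first difference = 4.
Extend forward: 27 + 4 = 31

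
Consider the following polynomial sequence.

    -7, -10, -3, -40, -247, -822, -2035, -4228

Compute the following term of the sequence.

-3, 7, -37, -207, -575, -1213, -2193
10, -44, -170, -368, -638, -980
-54, -126, -198, -270, -342
-72, -72, -72, -72
Fourth differences constant at -72.
-342 − 72 = -414;  -980 − 414 = -1394;  -2193 − 1394 = -3587;  -4228 − 3587 = -7815

-7815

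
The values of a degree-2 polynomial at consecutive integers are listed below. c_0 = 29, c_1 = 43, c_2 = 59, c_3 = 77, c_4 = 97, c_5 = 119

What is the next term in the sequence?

14  16  18  20  22
2  2  2  2
The second differences are constant (2).
22 + 2 = 24;  119 + 24 = 143

143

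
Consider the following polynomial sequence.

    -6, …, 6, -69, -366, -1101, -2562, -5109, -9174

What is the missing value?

3

Using the last 7 terms:
First differences: -75, -297, -735, -1461, -2547, -4065
Second differences: -222, -438, -726, -1086, -1518
Third differences: -216, -288, -360, -432
Fourth differences: -72, -72, -72
Constant fourth difference = -72.
Extend backward: -216 + 72 = -144;  -222 + 144 = -78;  -75 + 78 = 3;  6 − 3 = 3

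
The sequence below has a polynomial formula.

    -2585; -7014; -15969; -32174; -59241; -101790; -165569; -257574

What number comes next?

Δ: -4429, -8955, -16205, -27067, -42549, -63779, -92005
Δ²: -4526, -7250, -10862, -15482, -21230, -28226
Δ³: -2724, -3612, -4620, -5748, -6996
Δ⁴: -888, -1008, -1128, -1248
Δ⁵: -120, -120, -120
Constant fifth difference = -120, so extend:
-1248 − 120 = -1368;  -6996 − 1368 = -8364;  -28226 − 8364 = -36590;  -92005 − 36590 = -128595;  -257574 − 128595 = -386169

-386169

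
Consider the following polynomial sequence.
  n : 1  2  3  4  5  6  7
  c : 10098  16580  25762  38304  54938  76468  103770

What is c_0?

6482, 9182, 12542, 16634, 21530, 27302
2700, 3360, 4092, 4896, 5772
660, 732, 804, 876
72, 72, 72
The fourth differences are constant at 72.
Work back: 660 − 72 = 588;  2700 − 588 = 2112;  6482 − 2112 = 4370;  10098 − 4370 = 5728

5728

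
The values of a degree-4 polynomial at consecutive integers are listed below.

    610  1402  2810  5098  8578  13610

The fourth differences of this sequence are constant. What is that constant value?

48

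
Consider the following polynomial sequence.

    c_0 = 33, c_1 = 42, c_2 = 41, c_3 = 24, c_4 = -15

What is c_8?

-511

D1: 9, -1, -17, -39
D2: -10, -16, -22
D3: -6, -6
The third differences are constant (-6).
-22 − 6 = -28;  -39 − 28 = -67;  -15 − 67 = -82
-28 − 6 = -34;  -67 − 34 = -101;  -82 − 101 = -183
-34 − 6 = -40;  -101 − 40 = -141;  -183 − 141 = -324
-40 − 6 = -46;  -141 − 46 = -187;  -324 − 187 = -511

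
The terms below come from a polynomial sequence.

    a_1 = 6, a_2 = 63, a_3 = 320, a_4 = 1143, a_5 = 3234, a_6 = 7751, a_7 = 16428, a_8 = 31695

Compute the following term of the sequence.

56798

D1: 57 , 257 , 823 , 2091 , 4517 , 8677 , 15267
D2: 200 , 566 , 1268 , 2426 , 4160 , 6590
D3: 366 , 702 , 1158 , 1734 , 2430
D4: 336 , 456 , 576 , 696
D5: 120 , 120 , 120
Fifth differences constant at 120.
696 + 120 = 816;  2430 + 816 = 3246;  6590 + 3246 = 9836;  15267 + 9836 = 25103;  31695 + 25103 = 56798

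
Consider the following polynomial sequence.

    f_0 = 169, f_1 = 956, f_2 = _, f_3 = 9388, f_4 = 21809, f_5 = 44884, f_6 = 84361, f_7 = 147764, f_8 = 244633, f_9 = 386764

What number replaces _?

3409

Using the last 7 terms:
First differences: 12421  23075  39477  63403  96869  142131
Second differences: 10654  16402  23926  33466  45262
Third differences: 5748  7524  9540  11796
Fourth differences: 1776  2016  2256
Fifth differences: 240  240
Constant fifth difference = 240.
Extend backward: 1776 − 240 = 1536;  5748 − 1536 = 4212;  10654 − 4212 = 6442;  12421 − 6442 = 5979;  9388 − 5979 = 3409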